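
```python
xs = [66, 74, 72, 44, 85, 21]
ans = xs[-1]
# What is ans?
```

xs has length 6. Negative index -1 maps to positive index 6 + (-1) = 5. xs[5] = 21.

21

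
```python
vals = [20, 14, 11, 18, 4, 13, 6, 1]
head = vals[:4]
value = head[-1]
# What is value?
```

vals has length 8. The slice vals[:4] selects indices [0, 1, 2, 3] (0->20, 1->14, 2->11, 3->18), giving [20, 14, 11, 18]. So head = [20, 14, 11, 18]. Then head[-1] = 18.

18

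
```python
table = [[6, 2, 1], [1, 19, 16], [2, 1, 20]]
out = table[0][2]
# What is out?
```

table[0] = [6, 2, 1]. Taking column 2 of that row yields 1.

1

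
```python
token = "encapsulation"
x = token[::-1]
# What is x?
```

token has length 13. The slice token[::-1] selects indices [12, 11, 10, 9, 8, 7, 6, 5, 4, 3, 2, 1, 0] (12->'n', 11->'o', 10->'i', 9->'t', 8->'a', 7->'l', 6->'u', 5->'s', 4->'p', 3->'a', 2->'c', 1->'n', 0->'e'), giving 'noitaluspacne'.

'noitaluspacne'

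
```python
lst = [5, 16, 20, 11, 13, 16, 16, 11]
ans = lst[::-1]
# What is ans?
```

lst has length 8. The slice lst[::-1] selects indices [7, 6, 5, 4, 3, 2, 1, 0] (7->11, 6->16, 5->16, 4->13, 3->11, 2->20, 1->16, 0->5), giving [11, 16, 16, 13, 11, 20, 16, 5].

[11, 16, 16, 13, 11, 20, 16, 5]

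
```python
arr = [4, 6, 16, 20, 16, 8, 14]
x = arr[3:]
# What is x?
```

arr has length 7. The slice arr[3:] selects indices [3, 4, 5, 6] (3->20, 4->16, 5->8, 6->14), giving [20, 16, 8, 14].

[20, 16, 8, 14]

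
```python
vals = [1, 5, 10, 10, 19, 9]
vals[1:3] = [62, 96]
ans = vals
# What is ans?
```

vals starts as [1, 5, 10, 10, 19, 9] (length 6). The slice vals[1:3] covers indices [1, 2] with values [5, 10]. Replacing that slice with [62, 96] (same length) produces [1, 62, 96, 10, 19, 9].

[1, 62, 96, 10, 19, 9]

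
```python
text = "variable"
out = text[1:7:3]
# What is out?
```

text has length 8. The slice text[1:7:3] selects indices [1, 4] (1->'a', 4->'a'), giving 'aa'.

'aa'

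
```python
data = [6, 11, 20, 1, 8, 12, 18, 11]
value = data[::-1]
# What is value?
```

data has length 8. The slice data[::-1] selects indices [7, 6, 5, 4, 3, 2, 1, 0] (7->11, 6->18, 5->12, 4->8, 3->1, 2->20, 1->11, 0->6), giving [11, 18, 12, 8, 1, 20, 11, 6].

[11, 18, 12, 8, 1, 20, 11, 6]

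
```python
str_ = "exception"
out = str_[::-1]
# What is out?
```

str_ has length 9. The slice str_[::-1] selects indices [8, 7, 6, 5, 4, 3, 2, 1, 0] (8->'n', 7->'o', 6->'i', 5->'t', 4->'p', 3->'e', 2->'c', 1->'x', 0->'e'), giving 'noitpecxe'.

'noitpecxe'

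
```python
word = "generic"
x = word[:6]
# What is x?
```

word has length 7. The slice word[:6] selects indices [0, 1, 2, 3, 4, 5] (0->'g', 1->'e', 2->'n', 3->'e', 4->'r', 5->'i'), giving 'generi'.

'generi'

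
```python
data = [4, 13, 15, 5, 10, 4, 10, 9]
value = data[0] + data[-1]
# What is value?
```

data has length 8. data[0] = 4.
data has length 8. Negative index -1 maps to positive index 8 + (-1) = 7. data[7] = 9.
Sum: 4 + 9 = 13.

13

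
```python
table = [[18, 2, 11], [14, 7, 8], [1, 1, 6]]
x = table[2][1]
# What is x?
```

table[2] = [1, 1, 6]. Taking column 1 of that row yields 1.

1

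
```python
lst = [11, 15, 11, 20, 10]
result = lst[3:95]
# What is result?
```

lst has length 5. The slice lst[3:95] selects indices [3, 4] (3->20, 4->10), giving [20, 10].

[20, 10]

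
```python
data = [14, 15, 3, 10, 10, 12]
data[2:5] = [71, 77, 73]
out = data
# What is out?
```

data starts as [14, 15, 3, 10, 10, 12] (length 6). The slice data[2:5] covers indices [2, 3, 4] with values [3, 10, 10]. Replacing that slice with [71, 77, 73] (same length) produces [14, 15, 71, 77, 73, 12].

[14, 15, 71, 77, 73, 12]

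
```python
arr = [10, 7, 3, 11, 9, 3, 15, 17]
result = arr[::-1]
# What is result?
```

arr has length 8. The slice arr[::-1] selects indices [7, 6, 5, 4, 3, 2, 1, 0] (7->17, 6->15, 5->3, 4->9, 3->11, 2->3, 1->7, 0->10), giving [17, 15, 3, 9, 11, 3, 7, 10].

[17, 15, 3, 9, 11, 3, 7, 10]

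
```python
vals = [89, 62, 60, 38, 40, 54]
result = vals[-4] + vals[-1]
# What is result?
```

vals has length 6. Negative index -4 maps to positive index 6 + (-4) = 2. vals[2] = 60.
vals has length 6. Negative index -1 maps to positive index 6 + (-1) = 5. vals[5] = 54.
Sum: 60 + 54 = 114.

114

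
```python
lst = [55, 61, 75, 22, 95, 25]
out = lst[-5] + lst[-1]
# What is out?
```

lst has length 6. Negative index -5 maps to positive index 6 + (-5) = 1. lst[1] = 61.
lst has length 6. Negative index -1 maps to positive index 6 + (-1) = 5. lst[5] = 25.
Sum: 61 + 25 = 86.

86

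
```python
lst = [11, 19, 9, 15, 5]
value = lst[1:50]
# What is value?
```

lst has length 5. The slice lst[1:50] selects indices [1, 2, 3, 4] (1->19, 2->9, 3->15, 4->5), giving [19, 9, 15, 5].

[19, 9, 15, 5]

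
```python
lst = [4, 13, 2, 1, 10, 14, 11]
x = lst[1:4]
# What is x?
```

lst has length 7. The slice lst[1:4] selects indices [1, 2, 3] (1->13, 2->2, 3->1), giving [13, 2, 1].

[13, 2, 1]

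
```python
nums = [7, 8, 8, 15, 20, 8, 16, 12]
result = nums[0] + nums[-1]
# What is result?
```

nums has length 8. nums[0] = 7.
nums has length 8. Negative index -1 maps to positive index 8 + (-1) = 7. nums[7] = 12.
Sum: 7 + 12 = 19.

19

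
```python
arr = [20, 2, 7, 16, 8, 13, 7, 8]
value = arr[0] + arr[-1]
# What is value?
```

arr has length 8. arr[0] = 20.
arr has length 8. Negative index -1 maps to positive index 8 + (-1) = 7. arr[7] = 8.
Sum: 20 + 8 = 28.

28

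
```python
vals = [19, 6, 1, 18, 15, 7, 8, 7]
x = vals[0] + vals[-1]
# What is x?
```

vals has length 8. vals[0] = 19.
vals has length 8. Negative index -1 maps to positive index 8 + (-1) = 7. vals[7] = 7.
Sum: 19 + 7 = 26.

26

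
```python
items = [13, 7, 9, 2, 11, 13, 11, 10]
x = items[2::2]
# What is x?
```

items has length 8. The slice items[2::2] selects indices [2, 4, 6] (2->9, 4->11, 6->11), giving [9, 11, 11].

[9, 11, 11]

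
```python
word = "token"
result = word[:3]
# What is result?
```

word has length 5. The slice word[:3] selects indices [0, 1, 2] (0->'t', 1->'o', 2->'k'), giving 'tok'.

'tok'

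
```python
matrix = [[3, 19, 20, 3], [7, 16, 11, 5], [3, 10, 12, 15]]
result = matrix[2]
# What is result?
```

matrix has 3 rows. Row 2 is [3, 10, 12, 15].

[3, 10, 12, 15]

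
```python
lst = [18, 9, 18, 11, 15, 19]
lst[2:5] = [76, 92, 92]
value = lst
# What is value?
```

lst starts as [18, 9, 18, 11, 15, 19] (length 6). The slice lst[2:5] covers indices [2, 3, 4] with values [18, 11, 15]. Replacing that slice with [76, 92, 92] (same length) produces [18, 9, 76, 92, 92, 19].

[18, 9, 76, 92, 92, 19]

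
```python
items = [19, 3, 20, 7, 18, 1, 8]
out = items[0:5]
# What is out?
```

items has length 7. The slice items[0:5] selects indices [0, 1, 2, 3, 4] (0->19, 1->3, 2->20, 3->7, 4->18), giving [19, 3, 20, 7, 18].

[19, 3, 20, 7, 18]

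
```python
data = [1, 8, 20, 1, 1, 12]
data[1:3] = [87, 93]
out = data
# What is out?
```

data starts as [1, 8, 20, 1, 1, 12] (length 6). The slice data[1:3] covers indices [1, 2] with values [8, 20]. Replacing that slice with [87, 93] (same length) produces [1, 87, 93, 1, 1, 12].

[1, 87, 93, 1, 1, 12]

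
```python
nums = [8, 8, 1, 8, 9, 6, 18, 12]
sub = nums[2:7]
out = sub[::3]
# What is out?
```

nums has length 8. The slice nums[2:7] selects indices [2, 3, 4, 5, 6] (2->1, 3->8, 4->9, 5->6, 6->18), giving [1, 8, 9, 6, 18]. So sub = [1, 8, 9, 6, 18]. sub has length 5. The slice sub[::3] selects indices [0, 3] (0->1, 3->6), giving [1, 6].

[1, 6]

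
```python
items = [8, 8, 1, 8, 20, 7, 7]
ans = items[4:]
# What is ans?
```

items has length 7. The slice items[4:] selects indices [4, 5, 6] (4->20, 5->7, 6->7), giving [20, 7, 7].

[20, 7, 7]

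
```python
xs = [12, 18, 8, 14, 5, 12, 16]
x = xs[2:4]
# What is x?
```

xs has length 7. The slice xs[2:4] selects indices [2, 3] (2->8, 3->14), giving [8, 14].

[8, 14]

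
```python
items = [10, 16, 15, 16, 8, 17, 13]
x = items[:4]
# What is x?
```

items has length 7. The slice items[:4] selects indices [0, 1, 2, 3] (0->10, 1->16, 2->15, 3->16), giving [10, 16, 15, 16].

[10, 16, 15, 16]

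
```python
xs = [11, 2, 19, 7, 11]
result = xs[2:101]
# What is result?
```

xs has length 5. The slice xs[2:101] selects indices [2, 3, 4] (2->19, 3->7, 4->11), giving [19, 7, 11].

[19, 7, 11]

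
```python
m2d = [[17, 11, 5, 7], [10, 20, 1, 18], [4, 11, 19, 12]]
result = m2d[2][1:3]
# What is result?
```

m2d[2] = [4, 11, 19, 12]. m2d[2] has length 4. The slice m2d[2][1:3] selects indices [1, 2] (1->11, 2->19), giving [11, 19].

[11, 19]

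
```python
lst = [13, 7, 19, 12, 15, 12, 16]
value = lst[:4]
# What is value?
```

lst has length 7. The slice lst[:4] selects indices [0, 1, 2, 3] (0->13, 1->7, 2->19, 3->12), giving [13, 7, 19, 12].

[13, 7, 19, 12]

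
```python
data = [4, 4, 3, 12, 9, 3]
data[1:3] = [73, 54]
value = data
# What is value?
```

data starts as [4, 4, 3, 12, 9, 3] (length 6). The slice data[1:3] covers indices [1, 2] with values [4, 3]. Replacing that slice with [73, 54] (same length) produces [4, 73, 54, 12, 9, 3].

[4, 73, 54, 12, 9, 3]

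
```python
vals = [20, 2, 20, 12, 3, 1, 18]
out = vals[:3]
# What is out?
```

vals has length 7. The slice vals[:3] selects indices [0, 1, 2] (0->20, 1->2, 2->20), giving [20, 2, 20].

[20, 2, 20]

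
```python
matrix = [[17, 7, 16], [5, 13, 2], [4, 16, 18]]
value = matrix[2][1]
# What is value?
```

matrix[2] = [4, 16, 18]. Taking column 1 of that row yields 16.

16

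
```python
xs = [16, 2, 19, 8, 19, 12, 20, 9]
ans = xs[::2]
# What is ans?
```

xs has length 8. The slice xs[::2] selects indices [0, 2, 4, 6] (0->16, 2->19, 4->19, 6->20), giving [16, 19, 19, 20].

[16, 19, 19, 20]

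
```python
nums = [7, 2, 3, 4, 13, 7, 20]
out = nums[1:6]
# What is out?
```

nums has length 7. The slice nums[1:6] selects indices [1, 2, 3, 4, 5] (1->2, 2->3, 3->4, 4->13, 5->7), giving [2, 3, 4, 13, 7].

[2, 3, 4, 13, 7]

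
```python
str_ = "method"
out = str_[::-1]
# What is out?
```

str_ has length 6. The slice str_[::-1] selects indices [5, 4, 3, 2, 1, 0] (5->'d', 4->'o', 3->'h', 2->'t', 1->'e', 0->'m'), giving 'dohtem'.

'dohtem'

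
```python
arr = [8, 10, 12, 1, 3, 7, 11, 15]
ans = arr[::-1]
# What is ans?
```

arr has length 8. The slice arr[::-1] selects indices [7, 6, 5, 4, 3, 2, 1, 0] (7->15, 6->11, 5->7, 4->3, 3->1, 2->12, 1->10, 0->8), giving [15, 11, 7, 3, 1, 12, 10, 8].

[15, 11, 7, 3, 1, 12, 10, 8]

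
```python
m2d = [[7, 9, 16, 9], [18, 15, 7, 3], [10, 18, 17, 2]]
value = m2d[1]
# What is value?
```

m2d has 3 rows. Row 1 is [18, 15, 7, 3].

[18, 15, 7, 3]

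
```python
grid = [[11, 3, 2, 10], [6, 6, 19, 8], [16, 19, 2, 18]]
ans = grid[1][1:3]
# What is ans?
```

grid[1] = [6, 6, 19, 8]. grid[1] has length 4. The slice grid[1][1:3] selects indices [1, 2] (1->6, 2->19), giving [6, 19].

[6, 19]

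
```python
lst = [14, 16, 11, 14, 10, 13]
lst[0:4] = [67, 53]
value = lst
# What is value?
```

lst starts as [14, 16, 11, 14, 10, 13] (length 6). The slice lst[0:4] covers indices [0, 1, 2, 3] with values [14, 16, 11, 14]. Replacing that slice with [67, 53] (different length) produces [67, 53, 10, 13].

[67, 53, 10, 13]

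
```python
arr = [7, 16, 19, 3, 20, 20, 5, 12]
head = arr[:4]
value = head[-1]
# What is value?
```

arr has length 8. The slice arr[:4] selects indices [0, 1, 2, 3] (0->7, 1->16, 2->19, 3->3), giving [7, 16, 19, 3]. So head = [7, 16, 19, 3]. Then head[-1] = 3.

3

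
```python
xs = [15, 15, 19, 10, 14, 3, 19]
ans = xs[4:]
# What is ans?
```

xs has length 7. The slice xs[4:] selects indices [4, 5, 6] (4->14, 5->3, 6->19), giving [14, 3, 19].

[14, 3, 19]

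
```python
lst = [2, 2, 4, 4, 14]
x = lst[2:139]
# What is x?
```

lst has length 5. The slice lst[2:139] selects indices [2, 3, 4] (2->4, 3->4, 4->14), giving [4, 4, 14].

[4, 4, 14]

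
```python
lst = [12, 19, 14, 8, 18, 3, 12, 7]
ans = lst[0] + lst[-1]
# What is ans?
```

lst has length 8. lst[0] = 12.
lst has length 8. Negative index -1 maps to positive index 8 + (-1) = 7. lst[7] = 7.
Sum: 12 + 7 = 19.

19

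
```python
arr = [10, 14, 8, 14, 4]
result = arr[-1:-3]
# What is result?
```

arr has length 5. The slice arr[-1:-3] resolves to an empty index range, so the result is [].

[]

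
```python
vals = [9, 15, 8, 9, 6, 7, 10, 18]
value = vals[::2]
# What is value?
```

vals has length 8. The slice vals[::2] selects indices [0, 2, 4, 6] (0->9, 2->8, 4->6, 6->10), giving [9, 8, 6, 10].

[9, 8, 6, 10]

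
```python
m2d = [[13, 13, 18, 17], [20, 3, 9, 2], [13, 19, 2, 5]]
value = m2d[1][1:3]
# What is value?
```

m2d[1] = [20, 3, 9, 2]. m2d[1] has length 4. The slice m2d[1][1:3] selects indices [1, 2] (1->3, 2->9), giving [3, 9].

[3, 9]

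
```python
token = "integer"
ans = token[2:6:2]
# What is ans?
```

token has length 7. The slice token[2:6:2] selects indices [2, 4] (2->'t', 4->'g'), giving 'tg'.

'tg'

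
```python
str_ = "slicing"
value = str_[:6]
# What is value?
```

str_ has length 7. The slice str_[:6] selects indices [0, 1, 2, 3, 4, 5] (0->'s', 1->'l', 2->'i', 3->'c', 4->'i', 5->'n'), giving 'slicin'.

'slicin'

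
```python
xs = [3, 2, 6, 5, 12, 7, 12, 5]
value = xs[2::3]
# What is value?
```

xs has length 8. The slice xs[2::3] selects indices [2, 5] (2->6, 5->7), giving [6, 7].

[6, 7]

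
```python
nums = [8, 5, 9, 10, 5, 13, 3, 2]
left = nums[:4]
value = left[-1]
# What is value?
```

nums has length 8. The slice nums[:4] selects indices [0, 1, 2, 3] (0->8, 1->5, 2->9, 3->10), giving [8, 5, 9, 10]. So left = [8, 5, 9, 10]. Then left[-1] = 10.

10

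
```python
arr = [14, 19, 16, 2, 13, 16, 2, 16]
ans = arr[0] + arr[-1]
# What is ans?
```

arr has length 8. arr[0] = 14.
arr has length 8. Negative index -1 maps to positive index 8 + (-1) = 7. arr[7] = 16.
Sum: 14 + 16 = 30.

30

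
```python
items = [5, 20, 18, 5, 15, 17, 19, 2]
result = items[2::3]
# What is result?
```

items has length 8. The slice items[2::3] selects indices [2, 5] (2->18, 5->17), giving [18, 17].

[18, 17]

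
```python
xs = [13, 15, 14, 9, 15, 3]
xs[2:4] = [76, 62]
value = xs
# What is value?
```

xs starts as [13, 15, 14, 9, 15, 3] (length 6). The slice xs[2:4] covers indices [2, 3] with values [14, 9]. Replacing that slice with [76, 62] (same length) produces [13, 15, 76, 62, 15, 3].

[13, 15, 76, 62, 15, 3]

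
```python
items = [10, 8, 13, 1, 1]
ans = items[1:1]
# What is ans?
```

items has length 5. The slice items[1:1] resolves to an empty index range, so the result is [].

[]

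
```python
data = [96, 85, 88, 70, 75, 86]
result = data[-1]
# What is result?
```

data has length 6. Negative index -1 maps to positive index 6 + (-1) = 5. data[5] = 86.

86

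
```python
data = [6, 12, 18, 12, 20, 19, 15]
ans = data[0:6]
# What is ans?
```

data has length 7. The slice data[0:6] selects indices [0, 1, 2, 3, 4, 5] (0->6, 1->12, 2->18, 3->12, 4->20, 5->19), giving [6, 12, 18, 12, 20, 19].

[6, 12, 18, 12, 20, 19]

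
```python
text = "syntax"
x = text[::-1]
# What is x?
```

text has length 6. The slice text[::-1] selects indices [5, 4, 3, 2, 1, 0] (5->'x', 4->'a', 3->'t', 2->'n', 1->'y', 0->'s'), giving 'xatnys'.

'xatnys'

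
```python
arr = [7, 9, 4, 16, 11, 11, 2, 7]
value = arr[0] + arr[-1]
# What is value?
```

arr has length 8. arr[0] = 7.
arr has length 8. Negative index -1 maps to positive index 8 + (-1) = 7. arr[7] = 7.
Sum: 7 + 7 = 14.

14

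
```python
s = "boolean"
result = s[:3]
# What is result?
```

s has length 7. The slice s[:3] selects indices [0, 1, 2] (0->'b', 1->'o', 2->'o'), giving 'boo'.

'boo'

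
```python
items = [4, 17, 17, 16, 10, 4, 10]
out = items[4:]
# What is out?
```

items has length 7. The slice items[4:] selects indices [4, 5, 6] (4->10, 5->4, 6->10), giving [10, 4, 10].

[10, 4, 10]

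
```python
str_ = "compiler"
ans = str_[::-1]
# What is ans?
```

str_ has length 8. The slice str_[::-1] selects indices [7, 6, 5, 4, 3, 2, 1, 0] (7->'r', 6->'e', 5->'l', 4->'i', 3->'p', 2->'m', 1->'o', 0->'c'), giving 'relipmoc'.

'relipmoc'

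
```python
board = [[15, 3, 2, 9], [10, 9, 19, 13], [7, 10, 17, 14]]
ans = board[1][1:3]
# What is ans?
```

board[1] = [10, 9, 19, 13]. board[1] has length 4. The slice board[1][1:3] selects indices [1, 2] (1->9, 2->19), giving [9, 19].

[9, 19]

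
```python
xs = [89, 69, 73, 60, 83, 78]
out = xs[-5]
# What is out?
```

xs has length 6. Negative index -5 maps to positive index 6 + (-5) = 1. xs[1] = 69.

69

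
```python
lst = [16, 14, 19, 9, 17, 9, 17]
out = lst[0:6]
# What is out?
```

lst has length 7. The slice lst[0:6] selects indices [0, 1, 2, 3, 4, 5] (0->16, 1->14, 2->19, 3->9, 4->17, 5->9), giving [16, 14, 19, 9, 17, 9].

[16, 14, 19, 9, 17, 9]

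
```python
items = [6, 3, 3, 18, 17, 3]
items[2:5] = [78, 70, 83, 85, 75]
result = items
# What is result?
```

items starts as [6, 3, 3, 18, 17, 3] (length 6). The slice items[2:5] covers indices [2, 3, 4] with values [3, 18, 17]. Replacing that slice with [78, 70, 83, 85, 75] (different length) produces [6, 3, 78, 70, 83, 85, 75, 3].

[6, 3, 78, 70, 83, 85, 75, 3]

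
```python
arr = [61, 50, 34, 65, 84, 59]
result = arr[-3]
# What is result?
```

arr has length 6. Negative index -3 maps to positive index 6 + (-3) = 3. arr[3] = 65.

65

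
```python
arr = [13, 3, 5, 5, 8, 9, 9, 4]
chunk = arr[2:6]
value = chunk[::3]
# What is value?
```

arr has length 8. The slice arr[2:6] selects indices [2, 3, 4, 5] (2->5, 3->5, 4->8, 5->9), giving [5, 5, 8, 9]. So chunk = [5, 5, 8, 9]. chunk has length 4. The slice chunk[::3] selects indices [0, 3] (0->5, 3->9), giving [5, 9].

[5, 9]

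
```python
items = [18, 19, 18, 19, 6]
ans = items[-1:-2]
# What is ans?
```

items has length 5. The slice items[-1:-2] resolves to an empty index range, so the result is [].

[]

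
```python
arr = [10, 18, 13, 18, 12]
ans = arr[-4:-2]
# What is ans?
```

arr has length 5. The slice arr[-4:-2] selects indices [1, 2] (1->18, 2->13), giving [18, 13].

[18, 13]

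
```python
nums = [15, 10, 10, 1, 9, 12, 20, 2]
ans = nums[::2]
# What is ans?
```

nums has length 8. The slice nums[::2] selects indices [0, 2, 4, 6] (0->15, 2->10, 4->9, 6->20), giving [15, 10, 9, 20].

[15, 10, 9, 20]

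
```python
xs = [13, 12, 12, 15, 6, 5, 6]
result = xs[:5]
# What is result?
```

xs has length 7. The slice xs[:5] selects indices [0, 1, 2, 3, 4] (0->13, 1->12, 2->12, 3->15, 4->6), giving [13, 12, 12, 15, 6].

[13, 12, 12, 15, 6]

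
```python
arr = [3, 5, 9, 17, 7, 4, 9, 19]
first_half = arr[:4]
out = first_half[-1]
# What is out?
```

arr has length 8. The slice arr[:4] selects indices [0, 1, 2, 3] (0->3, 1->5, 2->9, 3->17), giving [3, 5, 9, 17]. So first_half = [3, 5, 9, 17]. Then first_half[-1] = 17.

17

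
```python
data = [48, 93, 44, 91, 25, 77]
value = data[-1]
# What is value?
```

data has length 6. Negative index -1 maps to positive index 6 + (-1) = 5. data[5] = 77.

77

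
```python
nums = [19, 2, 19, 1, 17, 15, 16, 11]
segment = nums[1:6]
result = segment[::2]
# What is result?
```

nums has length 8. The slice nums[1:6] selects indices [1, 2, 3, 4, 5] (1->2, 2->19, 3->1, 4->17, 5->15), giving [2, 19, 1, 17, 15]. So segment = [2, 19, 1, 17, 15]. segment has length 5. The slice segment[::2] selects indices [0, 2, 4] (0->2, 2->1, 4->15), giving [2, 1, 15].

[2, 1, 15]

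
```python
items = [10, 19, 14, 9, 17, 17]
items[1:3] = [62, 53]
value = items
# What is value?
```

items starts as [10, 19, 14, 9, 17, 17] (length 6). The slice items[1:3] covers indices [1, 2] with values [19, 14]. Replacing that slice with [62, 53] (same length) produces [10, 62, 53, 9, 17, 17].

[10, 62, 53, 9, 17, 17]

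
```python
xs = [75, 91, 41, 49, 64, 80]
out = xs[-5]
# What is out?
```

xs has length 6. Negative index -5 maps to positive index 6 + (-5) = 1. xs[1] = 91.

91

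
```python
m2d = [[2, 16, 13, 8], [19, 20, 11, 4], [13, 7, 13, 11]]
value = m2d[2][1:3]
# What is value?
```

m2d[2] = [13, 7, 13, 11]. m2d[2] has length 4. The slice m2d[2][1:3] selects indices [1, 2] (1->7, 2->13), giving [7, 13].

[7, 13]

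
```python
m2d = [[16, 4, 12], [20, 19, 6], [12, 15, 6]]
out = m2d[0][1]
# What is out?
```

m2d[0] = [16, 4, 12]. Taking column 1 of that row yields 4.

4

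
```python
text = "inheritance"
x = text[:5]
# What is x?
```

text has length 11. The slice text[:5] selects indices [0, 1, 2, 3, 4] (0->'i', 1->'n', 2->'h', 3->'e', 4->'r'), giving 'inher'.

'inher'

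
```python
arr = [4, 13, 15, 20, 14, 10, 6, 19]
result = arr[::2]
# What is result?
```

arr has length 8. The slice arr[::2] selects indices [0, 2, 4, 6] (0->4, 2->15, 4->14, 6->6), giving [4, 15, 14, 6].

[4, 15, 14, 6]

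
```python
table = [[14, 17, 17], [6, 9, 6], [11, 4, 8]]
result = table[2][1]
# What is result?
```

table[2] = [11, 4, 8]. Taking column 1 of that row yields 4.

4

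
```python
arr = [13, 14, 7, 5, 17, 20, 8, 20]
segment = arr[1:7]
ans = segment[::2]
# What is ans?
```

arr has length 8. The slice arr[1:7] selects indices [1, 2, 3, 4, 5, 6] (1->14, 2->7, 3->5, 4->17, 5->20, 6->8), giving [14, 7, 5, 17, 20, 8]. So segment = [14, 7, 5, 17, 20, 8]. segment has length 6. The slice segment[::2] selects indices [0, 2, 4] (0->14, 2->5, 4->20), giving [14, 5, 20].

[14, 5, 20]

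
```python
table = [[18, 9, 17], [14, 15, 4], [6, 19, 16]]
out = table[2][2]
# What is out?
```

table[2] = [6, 19, 16]. Taking column 2 of that row yields 16.

16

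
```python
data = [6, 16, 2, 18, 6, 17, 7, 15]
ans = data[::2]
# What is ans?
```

data has length 8. The slice data[::2] selects indices [0, 2, 4, 6] (0->6, 2->2, 4->6, 6->7), giving [6, 2, 6, 7].

[6, 2, 6, 7]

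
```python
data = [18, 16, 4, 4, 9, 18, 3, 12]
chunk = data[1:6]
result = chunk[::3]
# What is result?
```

data has length 8. The slice data[1:6] selects indices [1, 2, 3, 4, 5] (1->16, 2->4, 3->4, 4->9, 5->18), giving [16, 4, 4, 9, 18]. So chunk = [16, 4, 4, 9, 18]. chunk has length 5. The slice chunk[::3] selects indices [0, 3] (0->16, 3->9), giving [16, 9].

[16, 9]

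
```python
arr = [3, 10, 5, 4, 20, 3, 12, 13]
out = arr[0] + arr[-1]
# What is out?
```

arr has length 8. arr[0] = 3.
arr has length 8. Negative index -1 maps to positive index 8 + (-1) = 7. arr[7] = 13.
Sum: 3 + 13 = 16.

16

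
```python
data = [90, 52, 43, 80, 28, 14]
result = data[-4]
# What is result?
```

data has length 6. Negative index -4 maps to positive index 6 + (-4) = 2. data[2] = 43.

43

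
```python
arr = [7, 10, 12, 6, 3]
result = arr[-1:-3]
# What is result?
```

arr has length 5. The slice arr[-1:-3] resolves to an empty index range, so the result is [].

[]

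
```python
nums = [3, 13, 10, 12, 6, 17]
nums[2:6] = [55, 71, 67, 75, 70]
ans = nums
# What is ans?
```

nums starts as [3, 13, 10, 12, 6, 17] (length 6). The slice nums[2:6] covers indices [2, 3, 4, 5] with values [10, 12, 6, 17]. Replacing that slice with [55, 71, 67, 75, 70] (different length) produces [3, 13, 55, 71, 67, 75, 70].

[3, 13, 55, 71, 67, 75, 70]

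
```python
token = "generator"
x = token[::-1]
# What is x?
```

token has length 9. The slice token[::-1] selects indices [8, 7, 6, 5, 4, 3, 2, 1, 0] (8->'r', 7->'o', 6->'t', 5->'a', 4->'r', 3->'e', 2->'n', 1->'e', 0->'g'), giving 'rotareneg'.

'rotareneg'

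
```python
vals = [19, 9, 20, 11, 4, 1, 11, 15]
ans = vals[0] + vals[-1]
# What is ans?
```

vals has length 8. vals[0] = 19.
vals has length 8. Negative index -1 maps to positive index 8 + (-1) = 7. vals[7] = 15.
Sum: 19 + 15 = 34.

34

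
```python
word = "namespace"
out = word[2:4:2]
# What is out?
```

word has length 9. The slice word[2:4:2] selects indices [2] (2->'m'), giving 'm'.

'm'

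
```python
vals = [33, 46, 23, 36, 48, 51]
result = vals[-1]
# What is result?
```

vals has length 6. Negative index -1 maps to positive index 6 + (-1) = 5. vals[5] = 51.

51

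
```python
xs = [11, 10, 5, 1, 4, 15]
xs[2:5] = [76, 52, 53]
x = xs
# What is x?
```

xs starts as [11, 10, 5, 1, 4, 15] (length 6). The slice xs[2:5] covers indices [2, 3, 4] with values [5, 1, 4]. Replacing that slice with [76, 52, 53] (same length) produces [11, 10, 76, 52, 53, 15].

[11, 10, 76, 52, 53, 15]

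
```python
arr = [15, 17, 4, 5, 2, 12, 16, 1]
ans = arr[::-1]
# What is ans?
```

arr has length 8. The slice arr[::-1] selects indices [7, 6, 5, 4, 3, 2, 1, 0] (7->1, 6->16, 5->12, 4->2, 3->5, 2->4, 1->17, 0->15), giving [1, 16, 12, 2, 5, 4, 17, 15].

[1, 16, 12, 2, 5, 4, 17, 15]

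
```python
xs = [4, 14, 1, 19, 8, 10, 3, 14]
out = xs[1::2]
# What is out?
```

xs has length 8. The slice xs[1::2] selects indices [1, 3, 5, 7] (1->14, 3->19, 5->10, 7->14), giving [14, 19, 10, 14].

[14, 19, 10, 14]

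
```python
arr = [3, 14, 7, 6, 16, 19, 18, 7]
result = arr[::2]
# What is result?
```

arr has length 8. The slice arr[::2] selects indices [0, 2, 4, 6] (0->3, 2->7, 4->16, 6->18), giving [3, 7, 16, 18].

[3, 7, 16, 18]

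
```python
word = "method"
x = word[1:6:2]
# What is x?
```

word has length 6. The slice word[1:6:2] selects indices [1, 3, 5] (1->'e', 3->'h', 5->'d'), giving 'ehd'.

'ehd'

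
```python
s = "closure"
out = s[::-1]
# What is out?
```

s has length 7. The slice s[::-1] selects indices [6, 5, 4, 3, 2, 1, 0] (6->'e', 5->'r', 4->'u', 3->'s', 2->'o', 1->'l', 0->'c'), giving 'erusolc'.

'erusolc'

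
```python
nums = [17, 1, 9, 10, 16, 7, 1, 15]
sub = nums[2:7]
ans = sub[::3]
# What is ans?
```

nums has length 8. The slice nums[2:7] selects indices [2, 3, 4, 5, 6] (2->9, 3->10, 4->16, 5->7, 6->1), giving [9, 10, 16, 7, 1]. So sub = [9, 10, 16, 7, 1]. sub has length 5. The slice sub[::3] selects indices [0, 3] (0->9, 3->7), giving [9, 7].

[9, 7]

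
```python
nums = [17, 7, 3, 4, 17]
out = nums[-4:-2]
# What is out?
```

nums has length 5. The slice nums[-4:-2] selects indices [1, 2] (1->7, 2->3), giving [7, 3].

[7, 3]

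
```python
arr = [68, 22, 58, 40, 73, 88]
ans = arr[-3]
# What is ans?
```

arr has length 6. Negative index -3 maps to positive index 6 + (-3) = 3. arr[3] = 40.

40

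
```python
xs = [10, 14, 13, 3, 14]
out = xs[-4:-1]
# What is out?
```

xs has length 5. The slice xs[-4:-1] selects indices [1, 2, 3] (1->14, 2->13, 3->3), giving [14, 13, 3].

[14, 13, 3]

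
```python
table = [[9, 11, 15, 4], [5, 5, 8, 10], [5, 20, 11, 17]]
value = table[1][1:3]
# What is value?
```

table[1] = [5, 5, 8, 10]. table[1] has length 4. The slice table[1][1:3] selects indices [1, 2] (1->5, 2->8), giving [5, 8].

[5, 8]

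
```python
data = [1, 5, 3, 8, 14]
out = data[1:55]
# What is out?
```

data has length 5. The slice data[1:55] selects indices [1, 2, 3, 4] (1->5, 2->3, 3->8, 4->14), giving [5, 3, 8, 14].

[5, 3, 8, 14]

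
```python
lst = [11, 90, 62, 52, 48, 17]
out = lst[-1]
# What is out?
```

lst has length 6. Negative index -1 maps to positive index 6 + (-1) = 5. lst[5] = 17.

17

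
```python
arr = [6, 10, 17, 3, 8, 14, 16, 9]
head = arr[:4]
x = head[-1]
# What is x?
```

arr has length 8. The slice arr[:4] selects indices [0, 1, 2, 3] (0->6, 1->10, 2->17, 3->3), giving [6, 10, 17, 3]. So head = [6, 10, 17, 3]. Then head[-1] = 3.

3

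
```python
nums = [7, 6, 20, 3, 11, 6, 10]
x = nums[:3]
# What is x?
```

nums has length 7. The slice nums[:3] selects indices [0, 1, 2] (0->7, 1->6, 2->20), giving [7, 6, 20].

[7, 6, 20]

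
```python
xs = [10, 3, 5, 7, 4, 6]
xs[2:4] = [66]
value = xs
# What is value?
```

xs starts as [10, 3, 5, 7, 4, 6] (length 6). The slice xs[2:4] covers indices [2, 3] with values [5, 7]. Replacing that slice with [66] (different length) produces [10, 3, 66, 4, 6].

[10, 3, 66, 4, 6]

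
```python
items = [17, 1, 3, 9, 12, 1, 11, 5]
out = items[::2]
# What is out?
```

items has length 8. The slice items[::2] selects indices [0, 2, 4, 6] (0->17, 2->3, 4->12, 6->11), giving [17, 3, 12, 11].

[17, 3, 12, 11]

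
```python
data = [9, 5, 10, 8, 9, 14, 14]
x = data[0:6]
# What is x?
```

data has length 7. The slice data[0:6] selects indices [0, 1, 2, 3, 4, 5] (0->9, 1->5, 2->10, 3->8, 4->9, 5->14), giving [9, 5, 10, 8, 9, 14].

[9, 5, 10, 8, 9, 14]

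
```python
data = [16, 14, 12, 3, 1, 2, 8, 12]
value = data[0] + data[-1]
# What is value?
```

data has length 8. data[0] = 16.
data has length 8. Negative index -1 maps to positive index 8 + (-1) = 7. data[7] = 12.
Sum: 16 + 12 = 28.

28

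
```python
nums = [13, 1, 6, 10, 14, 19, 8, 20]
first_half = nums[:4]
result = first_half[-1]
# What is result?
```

nums has length 8. The slice nums[:4] selects indices [0, 1, 2, 3] (0->13, 1->1, 2->6, 3->10), giving [13, 1, 6, 10]. So first_half = [13, 1, 6, 10]. Then first_half[-1] = 10.

10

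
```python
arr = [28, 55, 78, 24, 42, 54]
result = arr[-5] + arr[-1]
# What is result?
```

arr has length 6. Negative index -5 maps to positive index 6 + (-5) = 1. arr[1] = 55.
arr has length 6. Negative index -1 maps to positive index 6 + (-1) = 5. arr[5] = 54.
Sum: 55 + 54 = 109.

109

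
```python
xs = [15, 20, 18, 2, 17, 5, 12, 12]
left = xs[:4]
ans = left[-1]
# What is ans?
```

xs has length 8. The slice xs[:4] selects indices [0, 1, 2, 3] (0->15, 1->20, 2->18, 3->2), giving [15, 20, 18, 2]. So left = [15, 20, 18, 2]. Then left[-1] = 2.

2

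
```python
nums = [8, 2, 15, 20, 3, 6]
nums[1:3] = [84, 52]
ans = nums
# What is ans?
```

nums starts as [8, 2, 15, 20, 3, 6] (length 6). The slice nums[1:3] covers indices [1, 2] with values [2, 15]. Replacing that slice with [84, 52] (same length) produces [8, 84, 52, 20, 3, 6].

[8, 84, 52, 20, 3, 6]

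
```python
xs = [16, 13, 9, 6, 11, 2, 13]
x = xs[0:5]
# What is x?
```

xs has length 7. The slice xs[0:5] selects indices [0, 1, 2, 3, 4] (0->16, 1->13, 2->9, 3->6, 4->11), giving [16, 13, 9, 6, 11].

[16, 13, 9, 6, 11]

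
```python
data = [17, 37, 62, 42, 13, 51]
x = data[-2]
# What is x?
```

data has length 6. Negative index -2 maps to positive index 6 + (-2) = 4. data[4] = 13.

13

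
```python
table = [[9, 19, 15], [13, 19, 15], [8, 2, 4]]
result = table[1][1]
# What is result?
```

table[1] = [13, 19, 15]. Taking column 1 of that row yields 19.

19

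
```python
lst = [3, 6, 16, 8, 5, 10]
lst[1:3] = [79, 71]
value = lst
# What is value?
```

lst starts as [3, 6, 16, 8, 5, 10] (length 6). The slice lst[1:3] covers indices [1, 2] with values [6, 16]. Replacing that slice with [79, 71] (same length) produces [3, 79, 71, 8, 5, 10].

[3, 79, 71, 8, 5, 10]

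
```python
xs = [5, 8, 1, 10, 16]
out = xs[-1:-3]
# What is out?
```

xs has length 5. The slice xs[-1:-3] resolves to an empty index range, so the result is [].

[]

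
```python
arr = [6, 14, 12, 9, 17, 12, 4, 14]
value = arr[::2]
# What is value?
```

arr has length 8. The slice arr[::2] selects indices [0, 2, 4, 6] (0->6, 2->12, 4->17, 6->4), giving [6, 12, 17, 4].

[6, 12, 17, 4]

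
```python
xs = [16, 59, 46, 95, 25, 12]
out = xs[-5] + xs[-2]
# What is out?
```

xs has length 6. Negative index -5 maps to positive index 6 + (-5) = 1. xs[1] = 59.
xs has length 6. Negative index -2 maps to positive index 6 + (-2) = 4. xs[4] = 25.
Sum: 59 + 25 = 84.

84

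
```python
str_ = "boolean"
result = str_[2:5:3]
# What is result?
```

str_ has length 7. The slice str_[2:5:3] selects indices [2] (2->'o'), giving 'o'.

'o'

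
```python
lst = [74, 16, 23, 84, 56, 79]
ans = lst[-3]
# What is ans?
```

lst has length 6. Negative index -3 maps to positive index 6 + (-3) = 3. lst[3] = 84.

84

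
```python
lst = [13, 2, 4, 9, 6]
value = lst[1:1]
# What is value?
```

lst has length 5. The slice lst[1:1] resolves to an empty index range, so the result is [].

[]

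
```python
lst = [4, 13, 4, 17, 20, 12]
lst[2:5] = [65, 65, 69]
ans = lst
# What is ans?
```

lst starts as [4, 13, 4, 17, 20, 12] (length 6). The slice lst[2:5] covers indices [2, 3, 4] with values [4, 17, 20]. Replacing that slice with [65, 65, 69] (same length) produces [4, 13, 65, 65, 69, 12].

[4, 13, 65, 65, 69, 12]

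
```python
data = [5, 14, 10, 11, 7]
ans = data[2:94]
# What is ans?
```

data has length 5. The slice data[2:94] selects indices [2, 3, 4] (2->10, 3->11, 4->7), giving [10, 11, 7].

[10, 11, 7]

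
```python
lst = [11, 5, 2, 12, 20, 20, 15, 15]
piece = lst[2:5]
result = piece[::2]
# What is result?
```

lst has length 8. The slice lst[2:5] selects indices [2, 3, 4] (2->2, 3->12, 4->20), giving [2, 12, 20]. So piece = [2, 12, 20]. piece has length 3. The slice piece[::2] selects indices [0, 2] (0->2, 2->20), giving [2, 20].

[2, 20]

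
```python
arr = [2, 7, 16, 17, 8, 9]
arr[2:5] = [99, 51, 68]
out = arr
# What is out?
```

arr starts as [2, 7, 16, 17, 8, 9] (length 6). The slice arr[2:5] covers indices [2, 3, 4] with values [16, 17, 8]. Replacing that slice with [99, 51, 68] (same length) produces [2, 7, 99, 51, 68, 9].

[2, 7, 99, 51, 68, 9]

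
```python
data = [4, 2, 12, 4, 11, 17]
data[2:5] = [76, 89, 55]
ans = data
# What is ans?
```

data starts as [4, 2, 12, 4, 11, 17] (length 6). The slice data[2:5] covers indices [2, 3, 4] with values [12, 4, 11]. Replacing that slice with [76, 89, 55] (same length) produces [4, 2, 76, 89, 55, 17].

[4, 2, 76, 89, 55, 17]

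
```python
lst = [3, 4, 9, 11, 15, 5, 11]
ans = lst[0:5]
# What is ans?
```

lst has length 7. The slice lst[0:5] selects indices [0, 1, 2, 3, 4] (0->3, 1->4, 2->9, 3->11, 4->15), giving [3, 4, 9, 11, 15].

[3, 4, 9, 11, 15]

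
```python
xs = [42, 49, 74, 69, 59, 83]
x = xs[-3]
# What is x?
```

xs has length 6. Negative index -3 maps to positive index 6 + (-3) = 3. xs[3] = 69.

69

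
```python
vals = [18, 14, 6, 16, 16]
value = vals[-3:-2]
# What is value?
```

vals has length 5. The slice vals[-3:-2] selects indices [2] (2->6), giving [6].

[6]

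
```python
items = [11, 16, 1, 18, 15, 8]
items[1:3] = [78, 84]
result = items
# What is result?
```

items starts as [11, 16, 1, 18, 15, 8] (length 6). The slice items[1:3] covers indices [1, 2] with values [16, 1]. Replacing that slice with [78, 84] (same length) produces [11, 78, 84, 18, 15, 8].

[11, 78, 84, 18, 15, 8]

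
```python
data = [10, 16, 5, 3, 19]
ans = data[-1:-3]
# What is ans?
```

data has length 5. The slice data[-1:-3] resolves to an empty index range, so the result is [].

[]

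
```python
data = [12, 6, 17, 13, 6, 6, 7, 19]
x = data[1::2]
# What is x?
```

data has length 8. The slice data[1::2] selects indices [1, 3, 5, 7] (1->6, 3->13, 5->6, 7->19), giving [6, 13, 6, 19].

[6, 13, 6, 19]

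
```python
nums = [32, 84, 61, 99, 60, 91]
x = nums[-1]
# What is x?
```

nums has length 6. Negative index -1 maps to positive index 6 + (-1) = 5. nums[5] = 91.

91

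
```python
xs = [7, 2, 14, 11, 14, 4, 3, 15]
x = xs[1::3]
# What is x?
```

xs has length 8. The slice xs[1::3] selects indices [1, 4, 7] (1->2, 4->14, 7->15), giving [2, 14, 15].

[2, 14, 15]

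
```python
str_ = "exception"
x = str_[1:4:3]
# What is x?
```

str_ has length 9. The slice str_[1:4:3] selects indices [1] (1->'x'), giving 'x'.

'x'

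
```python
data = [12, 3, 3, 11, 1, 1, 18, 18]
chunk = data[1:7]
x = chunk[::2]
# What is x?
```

data has length 8. The slice data[1:7] selects indices [1, 2, 3, 4, 5, 6] (1->3, 2->3, 3->11, 4->1, 5->1, 6->18), giving [3, 3, 11, 1, 1, 18]. So chunk = [3, 3, 11, 1, 1, 18]. chunk has length 6. The slice chunk[::2] selects indices [0, 2, 4] (0->3, 2->11, 4->1), giving [3, 11, 1].

[3, 11, 1]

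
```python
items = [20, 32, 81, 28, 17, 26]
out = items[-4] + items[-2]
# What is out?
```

items has length 6. Negative index -4 maps to positive index 6 + (-4) = 2. items[2] = 81.
items has length 6. Negative index -2 maps to positive index 6 + (-2) = 4. items[4] = 17.
Sum: 81 + 17 = 98.

98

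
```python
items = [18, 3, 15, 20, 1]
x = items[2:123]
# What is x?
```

items has length 5. The slice items[2:123] selects indices [2, 3, 4] (2->15, 3->20, 4->1), giving [15, 20, 1].

[15, 20, 1]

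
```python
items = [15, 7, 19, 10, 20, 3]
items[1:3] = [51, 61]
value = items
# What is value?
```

items starts as [15, 7, 19, 10, 20, 3] (length 6). The slice items[1:3] covers indices [1, 2] with values [7, 19]. Replacing that slice with [51, 61] (same length) produces [15, 51, 61, 10, 20, 3].

[15, 51, 61, 10, 20, 3]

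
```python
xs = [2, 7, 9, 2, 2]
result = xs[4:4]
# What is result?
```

xs has length 5. The slice xs[4:4] resolves to an empty index range, so the result is [].

[]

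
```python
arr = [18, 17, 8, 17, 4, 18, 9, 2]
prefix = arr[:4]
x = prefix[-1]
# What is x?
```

arr has length 8. The slice arr[:4] selects indices [0, 1, 2, 3] (0->18, 1->17, 2->8, 3->17), giving [18, 17, 8, 17]. So prefix = [18, 17, 8, 17]. Then prefix[-1] = 17.

17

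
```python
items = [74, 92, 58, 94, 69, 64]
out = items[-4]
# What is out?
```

items has length 6. Negative index -4 maps to positive index 6 + (-4) = 2. items[2] = 58.

58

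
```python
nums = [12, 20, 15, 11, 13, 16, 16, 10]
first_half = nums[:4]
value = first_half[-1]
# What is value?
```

nums has length 8. The slice nums[:4] selects indices [0, 1, 2, 3] (0->12, 1->20, 2->15, 3->11), giving [12, 20, 15, 11]. So first_half = [12, 20, 15, 11]. Then first_half[-1] = 11.

11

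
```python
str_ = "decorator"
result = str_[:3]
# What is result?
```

str_ has length 9. The slice str_[:3] selects indices [0, 1, 2] (0->'d', 1->'e', 2->'c'), giving 'dec'.

'dec'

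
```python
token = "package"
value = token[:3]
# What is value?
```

token has length 7. The slice token[:3] selects indices [0, 1, 2] (0->'p', 1->'a', 2->'c'), giving 'pac'.

'pac'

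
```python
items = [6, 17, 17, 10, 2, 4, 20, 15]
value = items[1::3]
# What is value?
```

items has length 8. The slice items[1::3] selects indices [1, 4, 7] (1->17, 4->2, 7->15), giving [17, 2, 15].

[17, 2, 15]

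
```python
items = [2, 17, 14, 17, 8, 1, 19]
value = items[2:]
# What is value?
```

items has length 7. The slice items[2:] selects indices [2, 3, 4, 5, 6] (2->14, 3->17, 4->8, 5->1, 6->19), giving [14, 17, 8, 1, 19].

[14, 17, 8, 1, 19]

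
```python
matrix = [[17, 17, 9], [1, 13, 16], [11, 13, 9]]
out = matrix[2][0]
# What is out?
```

matrix[2] = [11, 13, 9]. Taking column 0 of that row yields 11.

11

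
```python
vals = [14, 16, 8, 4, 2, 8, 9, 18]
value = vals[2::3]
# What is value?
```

vals has length 8. The slice vals[2::3] selects indices [2, 5] (2->8, 5->8), giving [8, 8].

[8, 8]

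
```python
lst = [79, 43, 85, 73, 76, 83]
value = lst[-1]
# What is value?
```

lst has length 6. Negative index -1 maps to positive index 6 + (-1) = 5. lst[5] = 83.

83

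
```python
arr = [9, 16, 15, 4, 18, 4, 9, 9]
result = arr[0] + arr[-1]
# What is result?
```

arr has length 8. arr[0] = 9.
arr has length 8. Negative index -1 maps to positive index 8 + (-1) = 7. arr[7] = 9.
Sum: 9 + 9 = 18.

18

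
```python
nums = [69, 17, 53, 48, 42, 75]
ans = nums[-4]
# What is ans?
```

nums has length 6. Negative index -4 maps to positive index 6 + (-4) = 2. nums[2] = 53.

53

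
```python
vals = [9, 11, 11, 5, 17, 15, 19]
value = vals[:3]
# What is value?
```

vals has length 7. The slice vals[:3] selects indices [0, 1, 2] (0->9, 1->11, 2->11), giving [9, 11, 11].

[9, 11, 11]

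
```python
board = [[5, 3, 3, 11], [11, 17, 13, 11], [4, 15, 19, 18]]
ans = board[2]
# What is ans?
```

board has 3 rows. Row 2 is [4, 15, 19, 18].

[4, 15, 19, 18]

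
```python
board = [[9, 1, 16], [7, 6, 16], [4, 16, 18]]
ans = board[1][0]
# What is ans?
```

board[1] = [7, 6, 16]. Taking column 0 of that row yields 7.

7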